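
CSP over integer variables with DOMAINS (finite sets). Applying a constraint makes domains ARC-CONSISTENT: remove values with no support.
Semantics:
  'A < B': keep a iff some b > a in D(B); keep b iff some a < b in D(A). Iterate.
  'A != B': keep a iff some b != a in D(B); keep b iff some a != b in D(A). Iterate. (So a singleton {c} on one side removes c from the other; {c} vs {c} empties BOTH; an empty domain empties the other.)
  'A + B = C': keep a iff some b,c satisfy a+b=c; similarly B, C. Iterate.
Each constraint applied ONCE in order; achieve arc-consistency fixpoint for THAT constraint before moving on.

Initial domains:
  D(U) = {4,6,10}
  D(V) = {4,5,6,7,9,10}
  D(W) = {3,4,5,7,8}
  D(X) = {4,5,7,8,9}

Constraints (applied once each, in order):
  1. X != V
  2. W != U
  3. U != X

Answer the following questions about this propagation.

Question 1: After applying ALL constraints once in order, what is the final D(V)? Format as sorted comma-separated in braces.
Constraint 1 (X != V) on D(X)={4,5,7,8,9} D(V)={4,5,6,7,9,10}: no change
Constraint 2 (W != U) on D(W)={3,4,5,7,8} D(U)={4,6,10}: no change
Constraint 3 (U != X) on D(U)={4,6,10} D(X)={4,5,7,8,9}: no change
So after all 3 constraints: D(V) = {4,5,6,7,9,10}

Answer: {4,5,6,7,9,10}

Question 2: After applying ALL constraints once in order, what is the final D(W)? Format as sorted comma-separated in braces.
Constraint 1 (X != V) on D(X)={4,5,7,8,9} D(V)={4,5,6,7,9,10}: no change
Constraint 2 (W != U) on D(W)={3,4,5,7,8} D(U)={4,6,10}: no change
Constraint 3 (U != X) on D(U)={4,6,10} D(X)={4,5,7,8,9}: no change
So after all 3 constraints: D(W) = {3,4,5,7,8}

Answer: {3,4,5,7,8}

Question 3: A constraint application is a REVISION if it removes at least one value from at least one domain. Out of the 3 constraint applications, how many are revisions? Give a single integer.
Constraint 1 (X != V) on D(X)={4,5,7,8,9} D(V)={4,5,6,7,9,10}: no change => not a revision
Constraint 2 (W != U) on D(W)={3,4,5,7,8} D(U)={4,6,10}: no change => not a revision
Constraint 3 (U != X) on D(U)={4,6,10} D(X)={4,5,7,8,9}: no change => not a revision
Total revisions = 0

Answer: 0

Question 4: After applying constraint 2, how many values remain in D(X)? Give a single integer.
Answer: 5

Derivation:
Constraint 1 (X != V) on D(X)={4,5,7,8,9} D(V)={4,5,6,7,9,10}: no change
Constraint 2 (W != U) on D(W)={3,4,5,7,8} D(U)={4,6,10}: no change
So after constraint 2: D(X)={4,5,7,8,9}, size = 5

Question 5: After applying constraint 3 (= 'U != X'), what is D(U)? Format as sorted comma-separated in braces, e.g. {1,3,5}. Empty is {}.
Answer: {4,6,10}

Derivation:
Constraint 1 (X != V) on D(X)={4,5,7,8,9} D(V)={4,5,6,7,9,10}: no change
Constraint 2 (W != U) on D(W)={3,4,5,7,8} D(U)={4,6,10}: no change
Constraint 3 (U != X) on D(U)={4,6,10} D(X)={4,5,7,8,9}: no change
So after constraint 3: D(U) = {4,6,10}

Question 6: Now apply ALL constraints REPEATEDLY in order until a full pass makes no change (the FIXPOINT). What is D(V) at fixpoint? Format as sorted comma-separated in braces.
Answer: {4,5,6,7,9,10}

Derivation:
pass 0 (initial): D(V)={4,5,6,7,9,10}
pass 1: no change
Fixpoint after 1 passes: D(V) = {4,5,6,7,9,10}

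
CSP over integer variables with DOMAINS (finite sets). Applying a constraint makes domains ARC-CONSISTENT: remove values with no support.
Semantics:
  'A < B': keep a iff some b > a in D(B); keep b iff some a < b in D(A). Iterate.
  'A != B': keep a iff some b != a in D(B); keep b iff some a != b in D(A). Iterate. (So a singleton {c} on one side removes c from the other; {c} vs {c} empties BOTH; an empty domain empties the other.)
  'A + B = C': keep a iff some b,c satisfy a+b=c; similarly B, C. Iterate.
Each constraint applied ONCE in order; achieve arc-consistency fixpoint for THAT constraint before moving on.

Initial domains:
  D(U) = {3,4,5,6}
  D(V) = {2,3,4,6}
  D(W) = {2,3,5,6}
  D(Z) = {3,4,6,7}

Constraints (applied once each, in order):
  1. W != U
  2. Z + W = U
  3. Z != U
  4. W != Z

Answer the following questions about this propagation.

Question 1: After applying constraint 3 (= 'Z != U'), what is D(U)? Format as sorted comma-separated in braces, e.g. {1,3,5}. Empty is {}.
Constraint 1 (W != U) on D(W)={2,3,5,6} D(U)={3,4,5,6}: no change
Constraint 2 (Z + W = U) on D(Z)={3,4,6,7} D(W)={2,3,5,6} D(U)={3,4,5,6}: Z {3,4,6,7}->{3,4}; W {2,3,5,6}->{2,3}; U {3,4,5,6}->{5,6}
Constraint 3 (Z != U) on D(Z)={3,4} D(U)={5,6}: no change
So after constraint 3: D(U) = {5,6}

Answer: {5,6}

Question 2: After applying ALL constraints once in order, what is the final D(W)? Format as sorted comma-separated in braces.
Constraint 1 (W != U) on D(W)={2,3,5,6} D(U)={3,4,5,6}: no change
Constraint 2 (Z + W = U) on D(Z)={3,4,6,7} D(W)={2,3,5,6} D(U)={3,4,5,6}: Z {3,4,6,7}->{3,4}; W {2,3,5,6}->{2,3}; U {3,4,5,6}->{5,6}
Constraint 3 (Z != U) on D(Z)={3,4} D(U)={5,6}: no change
Constraint 4 (W != Z) on D(W)={2,3} D(Z)={3,4}: no change
So after all 4 constraints: D(W) = {2,3}

Answer: {2,3}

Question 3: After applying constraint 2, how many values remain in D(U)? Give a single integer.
Constraint 1 (W != U) on D(W)={2,3,5,6} D(U)={3,4,5,6}: no change
Constraint 2 (Z + W = U) on D(Z)={3,4,6,7} D(W)={2,3,5,6} D(U)={3,4,5,6}: Z {3,4,6,7}->{3,4}; W {2,3,5,6}->{2,3}; U {3,4,5,6}->{5,6}
So after constraint 2: D(U)={5,6}, size = 2

Answer: 2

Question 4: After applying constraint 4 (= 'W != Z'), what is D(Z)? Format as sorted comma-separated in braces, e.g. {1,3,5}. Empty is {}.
Constraint 1 (W != U) on D(W)={2,3,5,6} D(U)={3,4,5,6}: no change
Constraint 2 (Z + W = U) on D(Z)={3,4,6,7} D(W)={2,3,5,6} D(U)={3,4,5,6}: Z {3,4,6,7}->{3,4}; W {2,3,5,6}->{2,3}; U {3,4,5,6}->{5,6}
Constraint 3 (Z != U) on D(Z)={3,4} D(U)={5,6}: no change
Constraint 4 (W != Z) on D(W)={2,3} D(Z)={3,4}: no change
So after constraint 4: D(Z) = {3,4}

Answer: {3,4}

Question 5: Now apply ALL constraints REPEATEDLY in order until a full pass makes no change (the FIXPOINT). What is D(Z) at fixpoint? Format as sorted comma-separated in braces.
Answer: {3,4}

Derivation:
pass 0 (initial): D(Z)={3,4,6,7}
pass 1: U {3,4,5,6}->{5,6}; W {2,3,5,6}->{2,3}; Z {3,4,6,7}->{3,4}
pass 2: no change
Fixpoint after 2 passes: D(Z) = {3,4}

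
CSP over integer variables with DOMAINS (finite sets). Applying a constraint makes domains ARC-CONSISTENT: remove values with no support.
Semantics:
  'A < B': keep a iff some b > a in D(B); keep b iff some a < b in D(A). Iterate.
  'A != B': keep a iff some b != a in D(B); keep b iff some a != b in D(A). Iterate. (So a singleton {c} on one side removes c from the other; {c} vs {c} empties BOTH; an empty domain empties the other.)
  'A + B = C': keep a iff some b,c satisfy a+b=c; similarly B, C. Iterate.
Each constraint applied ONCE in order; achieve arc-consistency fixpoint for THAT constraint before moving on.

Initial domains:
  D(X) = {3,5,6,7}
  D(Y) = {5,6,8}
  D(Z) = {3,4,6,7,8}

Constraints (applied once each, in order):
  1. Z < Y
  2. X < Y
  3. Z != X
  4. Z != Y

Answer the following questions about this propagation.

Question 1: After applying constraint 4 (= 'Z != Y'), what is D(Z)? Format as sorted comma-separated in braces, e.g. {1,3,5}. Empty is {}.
Constraint 1 (Z < Y) on D(Z)={3,4,6,7,8} D(Y)={5,6,8}: Z {3,4,6,7,8}->{3,4,6,7}
Constraint 2 (X < Y) on D(X)={3,5,6,7} D(Y)={5,6,8}: no change
Constraint 3 (Z != X) on D(Z)={3,4,6,7} D(X)={3,5,6,7}: no change
Constraint 4 (Z != Y) on D(Z)={3,4,6,7} D(Y)={5,6,8}: no change
So after constraint 4: D(Z) = {3,4,6,7}

Answer: {3,4,6,7}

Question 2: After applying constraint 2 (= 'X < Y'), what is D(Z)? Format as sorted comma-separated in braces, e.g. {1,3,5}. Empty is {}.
Constraint 1 (Z < Y) on D(Z)={3,4,6,7,8} D(Y)={5,6,8}: Z {3,4,6,7,8}->{3,4,6,7}
Constraint 2 (X < Y) on D(X)={3,5,6,7} D(Y)={5,6,8}: no change
So after constraint 2: D(Z) = {3,4,6,7}

Answer: {3,4,6,7}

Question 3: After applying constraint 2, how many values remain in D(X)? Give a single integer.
Constraint 1 (Z < Y) on D(Z)={3,4,6,7,8} D(Y)={5,6,8}: Z {3,4,6,7,8}->{3,4,6,7}
Constraint 2 (X < Y) on D(X)={3,5,6,7} D(Y)={5,6,8}: no change
So after constraint 2: D(X)={3,5,6,7}, size = 4

Answer: 4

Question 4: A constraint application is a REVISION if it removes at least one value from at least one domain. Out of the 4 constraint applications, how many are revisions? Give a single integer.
Constraint 1 (Z < Y) on D(Z)={3,4,6,7,8} D(Y)={5,6,8}: Z {3,4,6,7,8}->{3,4,6,7} => REVISION
Constraint 2 (X < Y) on D(X)={3,5,6,7} D(Y)={5,6,8}: no change => not a revision
Constraint 3 (Z != X) on D(Z)={3,4,6,7} D(X)={3,5,6,7}: no change => not a revision
Constraint 4 (Z != Y) on D(Z)={3,4,6,7} D(Y)={5,6,8}: no change => not a revision
Total revisions = 1

Answer: 1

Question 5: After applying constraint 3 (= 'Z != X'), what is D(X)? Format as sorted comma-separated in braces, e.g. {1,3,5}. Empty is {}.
Constraint 1 (Z < Y) on D(Z)={3,4,6,7,8} D(Y)={5,6,8}: Z {3,4,6,7,8}->{3,4,6,7}
Constraint 2 (X < Y) on D(X)={3,5,6,7} D(Y)={5,6,8}: no change
Constraint 3 (Z != X) on D(Z)={3,4,6,7} D(X)={3,5,6,7}: no change
So after constraint 3: D(X) = {3,5,6,7}

Answer: {3,5,6,7}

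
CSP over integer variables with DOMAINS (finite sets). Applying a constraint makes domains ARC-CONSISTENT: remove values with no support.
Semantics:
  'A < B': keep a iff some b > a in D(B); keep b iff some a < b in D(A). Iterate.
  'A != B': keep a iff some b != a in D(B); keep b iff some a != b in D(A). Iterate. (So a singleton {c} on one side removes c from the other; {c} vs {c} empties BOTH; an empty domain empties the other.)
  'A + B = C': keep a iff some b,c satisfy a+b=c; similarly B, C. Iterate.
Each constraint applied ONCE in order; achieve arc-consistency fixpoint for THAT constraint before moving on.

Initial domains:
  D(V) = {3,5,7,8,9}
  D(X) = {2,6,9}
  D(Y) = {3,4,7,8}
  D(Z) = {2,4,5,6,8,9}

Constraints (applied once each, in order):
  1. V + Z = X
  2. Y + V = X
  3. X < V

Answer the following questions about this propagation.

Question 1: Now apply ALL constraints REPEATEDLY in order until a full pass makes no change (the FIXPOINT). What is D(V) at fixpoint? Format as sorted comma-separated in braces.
pass 0 (initial): D(V)={3,5,7,8,9}
pass 1: V {3,5,7,8,9}->{}; X {2,6,9}->{}; Y {3,4,7,8}->{4}; Z {2,4,5,6,8,9}->{2,4,6}
pass 2: Y {4}->{}; Z {2,4,6}->{}
pass 3: no change
Fixpoint after 3 passes: D(V) = {}

Answer: {}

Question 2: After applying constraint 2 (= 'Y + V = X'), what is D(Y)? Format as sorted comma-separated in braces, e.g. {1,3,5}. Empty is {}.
Constraint 1 (V + Z = X) on D(V)={3,5,7,8,9} D(Z)={2,4,5,6,8,9} D(X)={2,6,9}: V {3,5,7,8,9}->{3,5,7}; Z {2,4,5,6,8,9}->{2,4,6}; X {2,6,9}->{9}
Constraint 2 (Y + V = X) on D(Y)={3,4,7,8} D(V)={3,5,7} D(X)={9}: Y {3,4,7,8}->{4}; V {3,5,7}->{5}
So after constraint 2: D(Y) = {4}

Answer: {4}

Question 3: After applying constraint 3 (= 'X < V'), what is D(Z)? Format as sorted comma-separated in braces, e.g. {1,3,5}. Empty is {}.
Constraint 1 (V + Z = X) on D(V)={3,5,7,8,9} D(Z)={2,4,5,6,8,9} D(X)={2,6,9}: V {3,5,7,8,9}->{3,5,7}; Z {2,4,5,6,8,9}->{2,4,6}; X {2,6,9}->{9}
Constraint 2 (Y + V = X) on D(Y)={3,4,7,8} D(V)={3,5,7} D(X)={9}: Y {3,4,7,8}->{4}; V {3,5,7}->{5}
Constraint 3 (X < V) on D(X)={9} D(V)={5}: X {9}->{}; V {5}->{}
So after constraint 3: D(Z) = {2,4,6}

Answer: {2,4,6}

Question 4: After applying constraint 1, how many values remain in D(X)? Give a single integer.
Answer: 1

Derivation:
Constraint 1 (V + Z = X) on D(V)={3,5,7,8,9} D(Z)={2,4,5,6,8,9} D(X)={2,6,9}: V {3,5,7,8,9}->{3,5,7}; Z {2,4,5,6,8,9}->{2,4,6}; X {2,6,9}->{9}
So after constraint 1: D(X)={9}, size = 1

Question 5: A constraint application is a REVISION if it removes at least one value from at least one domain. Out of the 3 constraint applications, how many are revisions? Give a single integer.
Answer: 3

Derivation:
Constraint 1 (V + Z = X) on D(V)={3,5,7,8,9} D(Z)={2,4,5,6,8,9} D(X)={2,6,9}: V {3,5,7,8,9}->{3,5,7}; Z {2,4,5,6,8,9}->{2,4,6}; X {2,6,9}->{9} => REVISION
Constraint 2 (Y + V = X) on D(Y)={3,4,7,8} D(V)={3,5,7} D(X)={9}: Y {3,4,7,8}->{4}; V {3,5,7}->{5} => REVISION
Constraint 3 (X < V) on D(X)={9} D(V)={5}: X {9}->{}; V {5}->{} => REVISION
Total revisions = 3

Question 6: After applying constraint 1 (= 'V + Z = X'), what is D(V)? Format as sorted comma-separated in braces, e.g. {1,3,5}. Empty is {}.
Answer: {3,5,7}

Derivation:
Constraint 1 (V + Z = X) on D(V)={3,5,7,8,9} D(Z)={2,4,5,6,8,9} D(X)={2,6,9}: V {3,5,7,8,9}->{3,5,7}; Z {2,4,5,6,8,9}->{2,4,6}; X {2,6,9}->{9}
So after constraint 1: D(V) = {3,5,7}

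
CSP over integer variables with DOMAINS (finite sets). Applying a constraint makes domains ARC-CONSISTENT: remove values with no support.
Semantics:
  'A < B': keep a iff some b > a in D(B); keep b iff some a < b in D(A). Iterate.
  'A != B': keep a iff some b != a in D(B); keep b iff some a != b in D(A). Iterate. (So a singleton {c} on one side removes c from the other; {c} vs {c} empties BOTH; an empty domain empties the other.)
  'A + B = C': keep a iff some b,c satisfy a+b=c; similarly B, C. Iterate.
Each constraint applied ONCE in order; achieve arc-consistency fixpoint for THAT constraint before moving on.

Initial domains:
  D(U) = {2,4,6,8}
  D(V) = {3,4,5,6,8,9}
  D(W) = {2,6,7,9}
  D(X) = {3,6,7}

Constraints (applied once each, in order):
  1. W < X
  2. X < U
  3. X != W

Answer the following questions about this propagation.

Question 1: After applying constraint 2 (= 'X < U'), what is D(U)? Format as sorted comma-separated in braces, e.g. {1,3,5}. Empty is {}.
Answer: {4,6,8}

Derivation:
Constraint 1 (W < X) on D(W)={2,6,7,9} D(X)={3,6,7}: W {2,6,7,9}->{2,6}
Constraint 2 (X < U) on D(X)={3,6,7} D(U)={2,4,6,8}: U {2,4,6,8}->{4,6,8}
So after constraint 2: D(U) = {4,6,8}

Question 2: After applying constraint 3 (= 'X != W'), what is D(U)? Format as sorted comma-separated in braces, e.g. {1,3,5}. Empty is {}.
Constraint 1 (W < X) on D(W)={2,6,7,9} D(X)={3,6,7}: W {2,6,7,9}->{2,6}
Constraint 2 (X < U) on D(X)={3,6,7} D(U)={2,4,6,8}: U {2,4,6,8}->{4,6,8}
Constraint 3 (X != W) on D(X)={3,6,7} D(W)={2,6}: no change
So after constraint 3: D(U) = {4,6,8}

Answer: {4,6,8}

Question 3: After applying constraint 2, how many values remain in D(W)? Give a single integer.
Constraint 1 (W < X) on D(W)={2,6,7,9} D(X)={3,6,7}: W {2,6,7,9}->{2,6}
Constraint 2 (X < U) on D(X)={3,6,7} D(U)={2,4,6,8}: U {2,4,6,8}->{4,6,8}
So after constraint 2: D(W)={2,6}, size = 2

Answer: 2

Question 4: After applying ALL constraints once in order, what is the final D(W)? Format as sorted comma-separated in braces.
Constraint 1 (W < X) on D(W)={2,6,7,9} D(X)={3,6,7}: W {2,6,7,9}->{2,6}
Constraint 2 (X < U) on D(X)={3,6,7} D(U)={2,4,6,8}: U {2,4,6,8}->{4,6,8}
Constraint 3 (X != W) on D(X)={3,6,7} D(W)={2,6}: no change
So after all 3 constraints: D(W) = {2,6}

Answer: {2,6}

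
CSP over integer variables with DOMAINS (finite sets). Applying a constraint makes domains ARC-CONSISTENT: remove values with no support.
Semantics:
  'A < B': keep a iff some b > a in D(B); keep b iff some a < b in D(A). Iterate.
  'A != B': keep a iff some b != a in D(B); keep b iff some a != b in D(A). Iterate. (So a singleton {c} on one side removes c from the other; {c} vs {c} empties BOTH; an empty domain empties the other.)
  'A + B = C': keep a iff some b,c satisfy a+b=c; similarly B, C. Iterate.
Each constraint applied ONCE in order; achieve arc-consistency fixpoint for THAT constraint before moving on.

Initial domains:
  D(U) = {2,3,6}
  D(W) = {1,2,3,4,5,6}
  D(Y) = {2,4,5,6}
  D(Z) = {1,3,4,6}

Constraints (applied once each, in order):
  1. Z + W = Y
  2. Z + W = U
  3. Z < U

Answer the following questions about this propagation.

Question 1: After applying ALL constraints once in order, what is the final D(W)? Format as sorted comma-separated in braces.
Constraint 1 (Z + W = Y) on D(Z)={1,3,4,6} D(W)={1,2,3,4,5,6} D(Y)={2,4,5,6}: Z {1,3,4,6}->{1,3,4}; W {1,2,3,4,5,6}->{1,2,3,4,5}
Constraint 2 (Z + W = U) on D(Z)={1,3,4} D(W)={1,2,3,4,5} D(U)={2,3,6}: W {1,2,3,4,5}->{1,2,3,5}
Constraint 3 (Z < U) on D(Z)={1,3,4} D(U)={2,3,6}: no change
So after all 3 constraints: D(W) = {1,2,3,5}

Answer: {1,2,3,5}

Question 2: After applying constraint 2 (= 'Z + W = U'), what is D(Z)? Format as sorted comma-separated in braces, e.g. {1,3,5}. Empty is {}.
Constraint 1 (Z + W = Y) on D(Z)={1,3,4,6} D(W)={1,2,3,4,5,6} D(Y)={2,4,5,6}: Z {1,3,4,6}->{1,3,4}; W {1,2,3,4,5,6}->{1,2,3,4,5}
Constraint 2 (Z + W = U) on D(Z)={1,3,4} D(W)={1,2,3,4,5} D(U)={2,3,6}: W {1,2,3,4,5}->{1,2,3,5}
So after constraint 2: D(Z) = {1,3,4}

Answer: {1,3,4}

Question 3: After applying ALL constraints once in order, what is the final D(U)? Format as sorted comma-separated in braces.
Constraint 1 (Z + W = Y) on D(Z)={1,3,4,6} D(W)={1,2,3,4,5,6} D(Y)={2,4,5,6}: Z {1,3,4,6}->{1,3,4}; W {1,2,3,4,5,6}->{1,2,3,4,5}
Constraint 2 (Z + W = U) on D(Z)={1,3,4} D(W)={1,2,3,4,5} D(U)={2,3,6}: W {1,2,3,4,5}->{1,2,3,5}
Constraint 3 (Z < U) on D(Z)={1,3,4} D(U)={2,3,6}: no change
So after all 3 constraints: D(U) = {2,3,6}

Answer: {2,3,6}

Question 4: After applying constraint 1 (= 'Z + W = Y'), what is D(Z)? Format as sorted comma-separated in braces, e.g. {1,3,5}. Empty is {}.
Answer: {1,3,4}

Derivation:
Constraint 1 (Z + W = Y) on D(Z)={1,3,4,6} D(W)={1,2,3,4,5,6} D(Y)={2,4,5,6}: Z {1,3,4,6}->{1,3,4}; W {1,2,3,4,5,6}->{1,2,3,4,5}
So after constraint 1: D(Z) = {1,3,4}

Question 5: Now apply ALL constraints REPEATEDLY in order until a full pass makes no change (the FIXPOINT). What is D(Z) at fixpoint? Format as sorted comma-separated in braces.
pass 0 (initial): D(Z)={1,3,4,6}
pass 1: W {1,2,3,4,5,6}->{1,2,3,5}; Z {1,3,4,6}->{1,3,4}
pass 2: no change
Fixpoint after 2 passes: D(Z) = {1,3,4}

Answer: {1,3,4}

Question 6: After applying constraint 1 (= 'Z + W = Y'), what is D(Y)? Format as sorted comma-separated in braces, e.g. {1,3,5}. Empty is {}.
Constraint 1 (Z + W = Y) on D(Z)={1,3,4,6} D(W)={1,2,3,4,5,6} D(Y)={2,4,5,6}: Z {1,3,4,6}->{1,3,4}; W {1,2,3,4,5,6}->{1,2,3,4,5}
So after constraint 1: D(Y) = {2,4,5,6}

Answer: {2,4,5,6}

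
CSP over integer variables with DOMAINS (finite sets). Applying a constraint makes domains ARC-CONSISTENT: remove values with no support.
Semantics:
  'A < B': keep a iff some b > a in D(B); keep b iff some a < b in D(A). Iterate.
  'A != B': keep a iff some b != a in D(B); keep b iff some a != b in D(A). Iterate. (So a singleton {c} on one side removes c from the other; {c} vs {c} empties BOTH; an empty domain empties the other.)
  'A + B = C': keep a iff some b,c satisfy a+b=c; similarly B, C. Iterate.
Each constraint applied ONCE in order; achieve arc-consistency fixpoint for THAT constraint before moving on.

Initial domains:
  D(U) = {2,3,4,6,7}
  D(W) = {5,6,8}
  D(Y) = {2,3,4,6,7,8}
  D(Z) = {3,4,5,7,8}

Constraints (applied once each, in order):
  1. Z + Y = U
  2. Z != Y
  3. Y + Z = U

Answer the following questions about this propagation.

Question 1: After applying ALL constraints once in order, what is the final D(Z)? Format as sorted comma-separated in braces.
Constraint 1 (Z + Y = U) on D(Z)={3,4,5,7,8} D(Y)={2,3,4,6,7,8} D(U)={2,3,4,6,7}: Z {3,4,5,7,8}->{3,4,5}; Y {2,3,4,6,7,8}->{2,3,4}; U {2,3,4,6,7}->{6,7}
Constraint 2 (Z != Y) on D(Z)={3,4,5} D(Y)={2,3,4}: no change
Constraint 3 (Y + Z = U) on D(Y)={2,3,4} D(Z)={3,4,5} D(U)={6,7}: no change
So after all 3 constraints: D(Z) = {3,4,5}

Answer: {3,4,5}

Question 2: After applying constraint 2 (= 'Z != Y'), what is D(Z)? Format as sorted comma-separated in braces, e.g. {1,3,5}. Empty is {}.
Answer: {3,4,5}

Derivation:
Constraint 1 (Z + Y = U) on D(Z)={3,4,5,7,8} D(Y)={2,3,4,6,7,8} D(U)={2,3,4,6,7}: Z {3,4,5,7,8}->{3,4,5}; Y {2,3,4,6,7,8}->{2,3,4}; U {2,3,4,6,7}->{6,7}
Constraint 2 (Z != Y) on D(Z)={3,4,5} D(Y)={2,3,4}: no change
So after constraint 2: D(Z) = {3,4,5}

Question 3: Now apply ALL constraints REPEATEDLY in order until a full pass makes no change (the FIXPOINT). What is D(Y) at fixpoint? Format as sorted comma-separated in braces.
Answer: {2,3,4}

Derivation:
pass 0 (initial): D(Y)={2,3,4,6,7,8}
pass 1: U {2,3,4,6,7}->{6,7}; Y {2,3,4,6,7,8}->{2,3,4}; Z {3,4,5,7,8}->{3,4,5}
pass 2: no change
Fixpoint after 2 passes: D(Y) = {2,3,4}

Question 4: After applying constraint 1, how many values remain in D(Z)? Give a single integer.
Constraint 1 (Z + Y = U) on D(Z)={3,4,5,7,8} D(Y)={2,3,4,6,7,8} D(U)={2,3,4,6,7}: Z {3,4,5,7,8}->{3,4,5}; Y {2,3,4,6,7,8}->{2,3,4}; U {2,3,4,6,7}->{6,7}
So after constraint 1: D(Z)={3,4,5}, size = 3

Answer: 3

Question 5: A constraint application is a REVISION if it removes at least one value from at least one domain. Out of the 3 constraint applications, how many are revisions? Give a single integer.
Constraint 1 (Z + Y = U) on D(Z)={3,4,5,7,8} D(Y)={2,3,4,6,7,8} D(U)={2,3,4,6,7}: Z {3,4,5,7,8}->{3,4,5}; Y {2,3,4,6,7,8}->{2,3,4}; U {2,3,4,6,7}->{6,7} => REVISION
Constraint 2 (Z != Y) on D(Z)={3,4,5} D(Y)={2,3,4}: no change => not a revision
Constraint 3 (Y + Z = U) on D(Y)={2,3,4} D(Z)={3,4,5} D(U)={6,7}: no change => not a revision
Total revisions = 1

Answer: 1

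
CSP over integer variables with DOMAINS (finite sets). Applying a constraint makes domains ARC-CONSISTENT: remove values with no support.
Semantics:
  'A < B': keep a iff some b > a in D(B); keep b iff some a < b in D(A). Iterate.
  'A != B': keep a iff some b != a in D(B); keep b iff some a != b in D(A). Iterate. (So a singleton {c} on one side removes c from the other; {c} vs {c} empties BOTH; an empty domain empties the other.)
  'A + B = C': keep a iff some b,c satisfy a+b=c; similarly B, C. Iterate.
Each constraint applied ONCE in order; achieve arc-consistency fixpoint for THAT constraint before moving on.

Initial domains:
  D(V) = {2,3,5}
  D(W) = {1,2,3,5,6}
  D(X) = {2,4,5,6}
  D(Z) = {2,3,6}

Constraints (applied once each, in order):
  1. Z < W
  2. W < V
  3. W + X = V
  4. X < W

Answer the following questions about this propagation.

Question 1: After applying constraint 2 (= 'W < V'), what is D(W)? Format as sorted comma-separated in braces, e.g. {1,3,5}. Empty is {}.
Constraint 1 (Z < W) on D(Z)={2,3,6} D(W)={1,2,3,5,6}: Z {2,3,6}->{2,3}; W {1,2,3,5,6}->{3,5,6}
Constraint 2 (W < V) on D(W)={3,5,6} D(V)={2,3,5}: W {3,5,6}->{3}; V {2,3,5}->{5}
So after constraint 2: D(W) = {3}

Answer: {3}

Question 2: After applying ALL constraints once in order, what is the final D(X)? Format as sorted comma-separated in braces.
Constraint 1 (Z < W) on D(Z)={2,3,6} D(W)={1,2,3,5,6}: Z {2,3,6}->{2,3}; W {1,2,3,5,6}->{3,5,6}
Constraint 2 (W < V) on D(W)={3,5,6} D(V)={2,3,5}: W {3,5,6}->{3}; V {2,3,5}->{5}
Constraint 3 (W + X = V) on D(W)={3} D(X)={2,4,5,6} D(V)={5}: X {2,4,5,6}->{2}
Constraint 4 (X < W) on D(X)={2} D(W)={3}: no change
So after all 4 constraints: D(X) = {2}

Answer: {2}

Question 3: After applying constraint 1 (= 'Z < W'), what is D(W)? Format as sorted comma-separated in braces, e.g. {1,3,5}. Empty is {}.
Constraint 1 (Z < W) on D(Z)={2,3,6} D(W)={1,2,3,5,6}: Z {2,3,6}->{2,3}; W {1,2,3,5,6}->{3,5,6}
So after constraint 1: D(W) = {3,5,6}

Answer: {3,5,6}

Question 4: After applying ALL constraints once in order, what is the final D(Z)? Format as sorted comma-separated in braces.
Constraint 1 (Z < W) on D(Z)={2,3,6} D(W)={1,2,3,5,6}: Z {2,3,6}->{2,3}; W {1,2,3,5,6}->{3,5,6}
Constraint 2 (W < V) on D(W)={3,5,6} D(V)={2,3,5}: W {3,5,6}->{3}; V {2,3,5}->{5}
Constraint 3 (W + X = V) on D(W)={3} D(X)={2,4,5,6} D(V)={5}: X {2,4,5,6}->{2}
Constraint 4 (X < W) on D(X)={2} D(W)={3}: no change
So after all 4 constraints: D(Z) = {2,3}

Answer: {2,3}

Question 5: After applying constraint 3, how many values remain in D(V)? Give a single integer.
Constraint 1 (Z < W) on D(Z)={2,3,6} D(W)={1,2,3,5,6}: Z {2,3,6}->{2,3}; W {1,2,3,5,6}->{3,5,6}
Constraint 2 (W < V) on D(W)={3,5,6} D(V)={2,3,5}: W {3,5,6}->{3}; V {2,3,5}->{5}
Constraint 3 (W + X = V) on D(W)={3} D(X)={2,4,5,6} D(V)={5}: X {2,4,5,6}->{2}
So after constraint 3: D(V)={5}, size = 1

Answer: 1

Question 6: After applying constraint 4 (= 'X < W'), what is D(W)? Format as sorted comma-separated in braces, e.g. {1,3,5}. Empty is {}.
Answer: {3}

Derivation:
Constraint 1 (Z < W) on D(Z)={2,3,6} D(W)={1,2,3,5,6}: Z {2,3,6}->{2,3}; W {1,2,3,5,6}->{3,5,6}
Constraint 2 (W < V) on D(W)={3,5,6} D(V)={2,3,5}: W {3,5,6}->{3}; V {2,3,5}->{5}
Constraint 3 (W + X = V) on D(W)={3} D(X)={2,4,5,6} D(V)={5}: X {2,4,5,6}->{2}
Constraint 4 (X < W) on D(X)={2} D(W)={3}: no change
So after constraint 4: D(W) = {3}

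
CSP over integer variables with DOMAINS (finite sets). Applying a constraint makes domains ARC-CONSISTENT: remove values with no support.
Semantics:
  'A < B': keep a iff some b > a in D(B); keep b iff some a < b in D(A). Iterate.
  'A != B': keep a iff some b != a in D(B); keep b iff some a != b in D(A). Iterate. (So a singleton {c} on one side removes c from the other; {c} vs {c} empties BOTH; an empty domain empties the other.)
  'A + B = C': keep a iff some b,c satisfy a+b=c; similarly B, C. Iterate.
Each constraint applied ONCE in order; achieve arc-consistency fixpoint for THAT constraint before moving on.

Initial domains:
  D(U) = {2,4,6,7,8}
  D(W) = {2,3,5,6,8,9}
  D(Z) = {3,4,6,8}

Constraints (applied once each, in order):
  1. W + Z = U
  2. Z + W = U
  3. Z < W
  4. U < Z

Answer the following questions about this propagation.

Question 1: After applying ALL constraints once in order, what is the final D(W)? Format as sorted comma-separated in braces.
Constraint 1 (W + Z = U) on D(W)={2,3,5,6,8,9} D(Z)={3,4,6,8} D(U)={2,4,6,7,8}: W {2,3,5,6,8,9}->{2,3,5}; Z {3,4,6,8}->{3,4,6}; U {2,4,6,7,8}->{6,7,8}
Constraint 2 (Z + W = U) on D(Z)={3,4,6} D(W)={2,3,5} D(U)={6,7,8}: no change
Constraint 3 (Z < W) on D(Z)={3,4,6} D(W)={2,3,5}: Z {3,4,6}->{3,4}; W {2,3,5}->{5}
Constraint 4 (U < Z) on D(U)={6,7,8} D(Z)={3,4}: U {6,7,8}->{}; Z {3,4}->{}
So after all 4 constraints: D(W) = {5}

Answer: {5}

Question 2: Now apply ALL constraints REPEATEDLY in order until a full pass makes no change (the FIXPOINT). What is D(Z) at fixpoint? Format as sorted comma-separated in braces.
pass 0 (initial): D(Z)={3,4,6,8}
pass 1: U {2,4,6,7,8}->{}; W {2,3,5,6,8,9}->{5}; Z {3,4,6,8}->{}
pass 2: W {5}->{}
pass 3: no change
Fixpoint after 3 passes: D(Z) = {}

Answer: {}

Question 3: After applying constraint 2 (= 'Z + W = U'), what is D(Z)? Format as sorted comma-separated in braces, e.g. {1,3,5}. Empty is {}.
Answer: {3,4,6}

Derivation:
Constraint 1 (W + Z = U) on D(W)={2,3,5,6,8,9} D(Z)={3,4,6,8} D(U)={2,4,6,7,8}: W {2,3,5,6,8,9}->{2,3,5}; Z {3,4,6,8}->{3,4,6}; U {2,4,6,7,8}->{6,7,8}
Constraint 2 (Z + W = U) on D(Z)={3,4,6} D(W)={2,3,5} D(U)={6,7,8}: no change
So after constraint 2: D(Z) = {3,4,6}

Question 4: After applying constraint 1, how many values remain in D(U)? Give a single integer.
Answer: 3

Derivation:
Constraint 1 (W + Z = U) on D(W)={2,3,5,6,8,9} D(Z)={3,4,6,8} D(U)={2,4,6,7,8}: W {2,3,5,6,8,9}->{2,3,5}; Z {3,4,6,8}->{3,4,6}; U {2,4,6,7,8}->{6,7,8}
So after constraint 1: D(U)={6,7,8}, size = 3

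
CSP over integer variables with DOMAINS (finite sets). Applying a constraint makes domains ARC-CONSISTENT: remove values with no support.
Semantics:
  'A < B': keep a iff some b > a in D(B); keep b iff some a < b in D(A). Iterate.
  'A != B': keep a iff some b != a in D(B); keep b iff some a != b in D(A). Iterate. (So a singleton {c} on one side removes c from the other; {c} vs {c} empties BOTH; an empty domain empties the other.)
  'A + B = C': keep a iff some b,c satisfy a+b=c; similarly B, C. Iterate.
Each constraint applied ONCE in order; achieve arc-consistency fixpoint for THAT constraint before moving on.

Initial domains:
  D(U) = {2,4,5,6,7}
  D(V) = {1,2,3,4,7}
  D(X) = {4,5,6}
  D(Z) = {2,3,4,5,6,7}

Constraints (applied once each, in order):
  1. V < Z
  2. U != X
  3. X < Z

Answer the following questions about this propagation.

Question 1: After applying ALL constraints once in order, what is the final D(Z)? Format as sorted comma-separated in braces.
Answer: {5,6,7}

Derivation:
Constraint 1 (V < Z) on D(V)={1,2,3,4,7} D(Z)={2,3,4,5,6,7}: V {1,2,3,4,7}->{1,2,3,4}
Constraint 2 (U != X) on D(U)={2,4,5,6,7} D(X)={4,5,6}: no change
Constraint 3 (X < Z) on D(X)={4,5,6} D(Z)={2,3,4,5,6,7}: Z {2,3,4,5,6,7}->{5,6,7}
So after all 3 constraints: D(Z) = {5,6,7}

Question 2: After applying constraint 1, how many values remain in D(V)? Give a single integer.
Answer: 4

Derivation:
Constraint 1 (V < Z) on D(V)={1,2,3,4,7} D(Z)={2,3,4,5,6,7}: V {1,2,3,4,7}->{1,2,3,4}
So after constraint 1: D(V)={1,2,3,4}, size = 4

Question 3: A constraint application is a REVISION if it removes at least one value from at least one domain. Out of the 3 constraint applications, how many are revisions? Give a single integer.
Answer: 2

Derivation:
Constraint 1 (V < Z) on D(V)={1,2,3,4,7} D(Z)={2,3,4,5,6,7}: V {1,2,3,4,7}->{1,2,3,4} => REVISION
Constraint 2 (U != X) on D(U)={2,4,5,6,7} D(X)={4,5,6}: no change => not a revision
Constraint 3 (X < Z) on D(X)={4,5,6} D(Z)={2,3,4,5,6,7}: Z {2,3,4,5,6,7}->{5,6,7} => REVISION
Total revisions = 2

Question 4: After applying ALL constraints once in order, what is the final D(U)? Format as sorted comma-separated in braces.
Answer: {2,4,5,6,7}

Derivation:
Constraint 1 (V < Z) on D(V)={1,2,3,4,7} D(Z)={2,3,4,5,6,7}: V {1,2,3,4,7}->{1,2,3,4}
Constraint 2 (U != X) on D(U)={2,4,5,6,7} D(X)={4,5,6}: no change
Constraint 3 (X < Z) on D(X)={4,5,6} D(Z)={2,3,4,5,6,7}: Z {2,3,4,5,6,7}->{5,6,7}
So after all 3 constraints: D(U) = {2,4,5,6,7}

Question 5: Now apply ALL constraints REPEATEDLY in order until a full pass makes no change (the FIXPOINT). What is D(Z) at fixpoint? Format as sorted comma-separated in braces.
pass 0 (initial): D(Z)={2,3,4,5,6,7}
pass 1: V {1,2,3,4,7}->{1,2,3,4}; Z {2,3,4,5,6,7}->{5,6,7}
pass 2: no change
Fixpoint after 2 passes: D(Z) = {5,6,7}

Answer: {5,6,7}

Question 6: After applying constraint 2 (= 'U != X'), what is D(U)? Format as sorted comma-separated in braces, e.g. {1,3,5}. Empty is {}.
Answer: {2,4,5,6,7}

Derivation:
Constraint 1 (V < Z) on D(V)={1,2,3,4,7} D(Z)={2,3,4,5,6,7}: V {1,2,3,4,7}->{1,2,3,4}
Constraint 2 (U != X) on D(U)={2,4,5,6,7} D(X)={4,5,6}: no change
So after constraint 2: D(U) = {2,4,5,6,7}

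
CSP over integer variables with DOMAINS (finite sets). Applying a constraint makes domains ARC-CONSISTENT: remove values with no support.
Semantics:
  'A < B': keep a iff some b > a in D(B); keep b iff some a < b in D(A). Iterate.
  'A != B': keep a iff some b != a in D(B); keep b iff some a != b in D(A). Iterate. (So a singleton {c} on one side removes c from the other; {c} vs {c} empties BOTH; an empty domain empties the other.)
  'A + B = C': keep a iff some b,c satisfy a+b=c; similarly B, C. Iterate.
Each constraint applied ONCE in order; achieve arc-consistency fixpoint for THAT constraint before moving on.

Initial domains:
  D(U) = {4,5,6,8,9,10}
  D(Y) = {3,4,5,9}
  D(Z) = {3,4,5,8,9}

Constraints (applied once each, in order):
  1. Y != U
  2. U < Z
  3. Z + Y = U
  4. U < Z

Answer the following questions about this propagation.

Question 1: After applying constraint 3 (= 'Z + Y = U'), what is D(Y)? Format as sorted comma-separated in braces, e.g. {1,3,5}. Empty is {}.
Constraint 1 (Y != U) on D(Y)={3,4,5,9} D(U)={4,5,6,8,9,10}: no change
Constraint 2 (U < Z) on D(U)={4,5,6,8,9,10} D(Z)={3,4,5,8,9}: U {4,5,6,8,9,10}->{4,5,6,8}; Z {3,4,5,8,9}->{5,8,9}
Constraint 3 (Z + Y = U) on D(Z)={5,8,9} D(Y)={3,4,5,9} D(U)={4,5,6,8}: Z {5,8,9}->{5}; Y {3,4,5,9}->{3}; U {4,5,6,8}->{8}
So after constraint 3: D(Y) = {3}

Answer: {3}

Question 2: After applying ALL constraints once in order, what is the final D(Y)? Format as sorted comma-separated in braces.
Answer: {3}

Derivation:
Constraint 1 (Y != U) on D(Y)={3,4,5,9} D(U)={4,5,6,8,9,10}: no change
Constraint 2 (U < Z) on D(U)={4,5,6,8,9,10} D(Z)={3,4,5,8,9}: U {4,5,6,8,9,10}->{4,5,6,8}; Z {3,4,5,8,9}->{5,8,9}
Constraint 3 (Z + Y = U) on D(Z)={5,8,9} D(Y)={3,4,5,9} D(U)={4,5,6,8}: Z {5,8,9}->{5}; Y {3,4,5,9}->{3}; U {4,5,6,8}->{8}
Constraint 4 (U < Z) on D(U)={8} D(Z)={5}: U {8}->{}; Z {5}->{}
So after all 4 constraints: D(Y) = {3}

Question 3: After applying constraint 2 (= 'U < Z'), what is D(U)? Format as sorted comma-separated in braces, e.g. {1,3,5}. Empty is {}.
Constraint 1 (Y != U) on D(Y)={3,4,5,9} D(U)={4,5,6,8,9,10}: no change
Constraint 2 (U < Z) on D(U)={4,5,6,8,9,10} D(Z)={3,4,5,8,9}: U {4,5,6,8,9,10}->{4,5,6,8}; Z {3,4,5,8,9}->{5,8,9}
So after constraint 2: D(U) = {4,5,6,8}

Answer: {4,5,6,8}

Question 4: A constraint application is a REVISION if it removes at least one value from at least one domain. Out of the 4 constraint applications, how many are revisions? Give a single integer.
Constraint 1 (Y != U) on D(Y)={3,4,5,9} D(U)={4,5,6,8,9,10}: no change => not a revision
Constraint 2 (U < Z) on D(U)={4,5,6,8,9,10} D(Z)={3,4,5,8,9}: U {4,5,6,8,9,10}->{4,5,6,8}; Z {3,4,5,8,9}->{5,8,9} => REVISION
Constraint 3 (Z + Y = U) on D(Z)={5,8,9} D(Y)={3,4,5,9} D(U)={4,5,6,8}: Z {5,8,9}->{5}; Y {3,4,5,9}->{3}; U {4,5,6,8}->{8} => REVISION
Constraint 4 (U < Z) on D(U)={8} D(Z)={5}: U {8}->{}; Z {5}->{} => REVISION
Total revisions = 3

Answer: 3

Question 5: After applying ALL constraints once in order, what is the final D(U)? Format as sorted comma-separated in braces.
Constraint 1 (Y != U) on D(Y)={3,4,5,9} D(U)={4,5,6,8,9,10}: no change
Constraint 2 (U < Z) on D(U)={4,5,6,8,9,10} D(Z)={3,4,5,8,9}: U {4,5,6,8,9,10}->{4,5,6,8}; Z {3,4,5,8,9}->{5,8,9}
Constraint 3 (Z + Y = U) on D(Z)={5,8,9} D(Y)={3,4,5,9} D(U)={4,5,6,8}: Z {5,8,9}->{5}; Y {3,4,5,9}->{3}; U {4,5,6,8}->{8}
Constraint 4 (U < Z) on D(U)={8} D(Z)={5}: U {8}->{}; Z {5}->{}
So after all 4 constraints: D(U) = {}

Answer: {}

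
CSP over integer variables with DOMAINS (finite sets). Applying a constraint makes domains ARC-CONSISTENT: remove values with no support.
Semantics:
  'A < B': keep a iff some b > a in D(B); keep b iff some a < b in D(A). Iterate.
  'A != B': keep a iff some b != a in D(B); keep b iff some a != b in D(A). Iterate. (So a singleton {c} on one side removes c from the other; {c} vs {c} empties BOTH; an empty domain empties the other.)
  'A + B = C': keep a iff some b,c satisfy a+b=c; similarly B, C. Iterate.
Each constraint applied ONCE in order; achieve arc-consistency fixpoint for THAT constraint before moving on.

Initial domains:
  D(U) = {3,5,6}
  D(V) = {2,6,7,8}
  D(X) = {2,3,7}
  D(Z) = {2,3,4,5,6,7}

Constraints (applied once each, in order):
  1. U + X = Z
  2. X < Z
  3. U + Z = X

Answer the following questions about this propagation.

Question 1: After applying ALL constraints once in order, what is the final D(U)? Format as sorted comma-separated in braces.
Constraint 1 (U + X = Z) on D(U)={3,5,6} D(X)={2,3,7} D(Z)={2,3,4,5,6,7}: U {3,5,6}->{3,5}; X {2,3,7}->{2,3}; Z {2,3,4,5,6,7}->{5,6,7}
Constraint 2 (X < Z) on D(X)={2,3} D(Z)={5,6,7}: no change
Constraint 3 (U + Z = X) on D(U)={3,5} D(Z)={5,6,7} D(X)={2,3}: U {3,5}->{}; Z {5,6,7}->{}; X {2,3}->{}
So after all 3 constraints: D(U) = {}

Answer: {}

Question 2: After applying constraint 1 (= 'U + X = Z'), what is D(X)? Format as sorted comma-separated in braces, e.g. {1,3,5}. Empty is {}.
Answer: {2,3}

Derivation:
Constraint 1 (U + X = Z) on D(U)={3,5,6} D(X)={2,3,7} D(Z)={2,3,4,5,6,7}: U {3,5,6}->{3,5}; X {2,3,7}->{2,3}; Z {2,3,4,5,6,7}->{5,6,7}
So after constraint 1: D(X) = {2,3}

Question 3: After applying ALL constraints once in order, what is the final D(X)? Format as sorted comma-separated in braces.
Constraint 1 (U + X = Z) on D(U)={3,5,6} D(X)={2,3,7} D(Z)={2,3,4,5,6,7}: U {3,5,6}->{3,5}; X {2,3,7}->{2,3}; Z {2,3,4,5,6,7}->{5,6,7}
Constraint 2 (X < Z) on D(X)={2,3} D(Z)={5,6,7}: no change
Constraint 3 (U + Z = X) on D(U)={3,5} D(Z)={5,6,7} D(X)={2,3}: U {3,5}->{}; Z {5,6,7}->{}; X {2,3}->{}
So after all 3 constraints: D(X) = {}

Answer: {}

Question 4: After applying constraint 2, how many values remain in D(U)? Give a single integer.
Constraint 1 (U + X = Z) on D(U)={3,5,6} D(X)={2,3,7} D(Z)={2,3,4,5,6,7}: U {3,5,6}->{3,5}; X {2,3,7}->{2,3}; Z {2,3,4,5,6,7}->{5,6,7}
Constraint 2 (X < Z) on D(X)={2,3} D(Z)={5,6,7}: no change
So after constraint 2: D(U)={3,5}, size = 2

Answer: 2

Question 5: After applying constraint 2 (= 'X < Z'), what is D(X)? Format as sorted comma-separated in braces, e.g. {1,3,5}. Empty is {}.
Answer: {2,3}

Derivation:
Constraint 1 (U + X = Z) on D(U)={3,5,6} D(X)={2,3,7} D(Z)={2,3,4,5,6,7}: U {3,5,6}->{3,5}; X {2,3,7}->{2,3}; Z {2,3,4,5,6,7}->{5,6,7}
Constraint 2 (X < Z) on D(X)={2,3} D(Z)={5,6,7}: no change
So after constraint 2: D(X) = {2,3}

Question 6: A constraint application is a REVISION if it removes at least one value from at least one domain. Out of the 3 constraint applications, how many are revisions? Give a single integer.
Answer: 2

Derivation:
Constraint 1 (U + X = Z) on D(U)={3,5,6} D(X)={2,3,7} D(Z)={2,3,4,5,6,7}: U {3,5,6}->{3,5}; X {2,3,7}->{2,3}; Z {2,3,4,5,6,7}->{5,6,7} => REVISION
Constraint 2 (X < Z) on D(X)={2,3} D(Z)={5,6,7}: no change => not a revision
Constraint 3 (U + Z = X) on D(U)={3,5} D(Z)={5,6,7} D(X)={2,3}: U {3,5}->{}; Z {5,6,7}->{}; X {2,3}->{} => REVISION
Total revisions = 2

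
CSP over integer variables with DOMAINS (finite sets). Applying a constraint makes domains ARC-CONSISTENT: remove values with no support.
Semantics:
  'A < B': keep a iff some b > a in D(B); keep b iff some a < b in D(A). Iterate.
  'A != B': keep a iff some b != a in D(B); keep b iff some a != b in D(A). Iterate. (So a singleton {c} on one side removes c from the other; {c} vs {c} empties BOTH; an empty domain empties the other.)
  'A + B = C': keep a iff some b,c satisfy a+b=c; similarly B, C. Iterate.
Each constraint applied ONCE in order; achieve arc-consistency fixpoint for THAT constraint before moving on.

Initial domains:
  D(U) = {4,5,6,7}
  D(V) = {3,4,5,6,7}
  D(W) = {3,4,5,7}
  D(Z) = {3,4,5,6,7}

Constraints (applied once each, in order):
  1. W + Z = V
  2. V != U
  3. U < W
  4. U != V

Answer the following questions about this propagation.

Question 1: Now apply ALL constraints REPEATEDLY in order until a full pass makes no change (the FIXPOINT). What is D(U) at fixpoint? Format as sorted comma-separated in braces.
Answer: {}

Derivation:
pass 0 (initial): D(U)={4,5,6,7}
pass 1: U {4,5,6,7}->{}; V {3,4,5,6,7}->{}; W {3,4,5,7}->{}; Z {3,4,5,6,7}->{3,4}
pass 2: Z {3,4}->{}
pass 3: no change
Fixpoint after 3 passes: D(U) = {}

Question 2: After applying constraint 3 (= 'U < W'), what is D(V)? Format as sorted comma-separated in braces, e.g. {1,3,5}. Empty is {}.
Constraint 1 (W + Z = V) on D(W)={3,4,5,7} D(Z)={3,4,5,6,7} D(V)={3,4,5,6,7}: W {3,4,5,7}->{3,4}; Z {3,4,5,6,7}->{3,4}; V {3,4,5,6,7}->{6,7}
Constraint 2 (V != U) on D(V)={6,7} D(U)={4,5,6,7}: no change
Constraint 3 (U < W) on D(U)={4,5,6,7} D(W)={3,4}: U {4,5,6,7}->{}; W {3,4}->{}
So after constraint 3: D(V) = {6,7}

Answer: {6,7}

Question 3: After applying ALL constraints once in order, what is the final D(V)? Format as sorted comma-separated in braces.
Answer: {}

Derivation:
Constraint 1 (W + Z = V) on D(W)={3,4,5,7} D(Z)={3,4,5,6,7} D(V)={3,4,5,6,7}: W {3,4,5,7}->{3,4}; Z {3,4,5,6,7}->{3,4}; V {3,4,5,6,7}->{6,7}
Constraint 2 (V != U) on D(V)={6,7} D(U)={4,5,6,7}: no change
Constraint 3 (U < W) on D(U)={4,5,6,7} D(W)={3,4}: U {4,5,6,7}->{}; W {3,4}->{}
Constraint 4 (U != V) on D(U)={} D(V)={6,7}: V {6,7}->{}
So after all 4 constraints: D(V) = {}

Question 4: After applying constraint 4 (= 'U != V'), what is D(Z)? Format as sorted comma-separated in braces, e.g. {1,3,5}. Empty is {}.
Constraint 1 (W + Z = V) on D(W)={3,4,5,7} D(Z)={3,4,5,6,7} D(V)={3,4,5,6,7}: W {3,4,5,7}->{3,4}; Z {3,4,5,6,7}->{3,4}; V {3,4,5,6,7}->{6,7}
Constraint 2 (V != U) on D(V)={6,7} D(U)={4,5,6,7}: no change
Constraint 3 (U < W) on D(U)={4,5,6,7} D(W)={3,4}: U {4,5,6,7}->{}; W {3,4}->{}
Constraint 4 (U != V) on D(U)={} D(V)={6,7}: V {6,7}->{}
So after constraint 4: D(Z) = {3,4}

Answer: {3,4}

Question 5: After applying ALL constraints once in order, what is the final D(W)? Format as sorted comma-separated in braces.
Constraint 1 (W + Z = V) on D(W)={3,4,5,7} D(Z)={3,4,5,6,7} D(V)={3,4,5,6,7}: W {3,4,5,7}->{3,4}; Z {3,4,5,6,7}->{3,4}; V {3,4,5,6,7}->{6,7}
Constraint 2 (V != U) on D(V)={6,7} D(U)={4,5,6,7}: no change
Constraint 3 (U < W) on D(U)={4,5,6,7} D(W)={3,4}: U {4,5,6,7}->{}; W {3,4}->{}
Constraint 4 (U != V) on D(U)={} D(V)={6,7}: V {6,7}->{}
So after all 4 constraints: D(W) = {}

Answer: {}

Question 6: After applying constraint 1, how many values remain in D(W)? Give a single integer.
Answer: 2

Derivation:
Constraint 1 (W + Z = V) on D(W)={3,4,5,7} D(Z)={3,4,5,6,7} D(V)={3,4,5,6,7}: W {3,4,5,7}->{3,4}; Z {3,4,5,6,7}->{3,4}; V {3,4,5,6,7}->{6,7}
So after constraint 1: D(W)={3,4}, size = 2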